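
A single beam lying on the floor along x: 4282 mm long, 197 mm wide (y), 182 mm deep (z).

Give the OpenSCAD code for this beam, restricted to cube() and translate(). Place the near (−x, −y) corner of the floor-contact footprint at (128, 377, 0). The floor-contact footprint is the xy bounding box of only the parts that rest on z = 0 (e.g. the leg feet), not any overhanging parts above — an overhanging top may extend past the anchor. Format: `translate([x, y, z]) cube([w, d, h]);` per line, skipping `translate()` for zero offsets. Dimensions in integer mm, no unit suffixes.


translate([128, 377, 0]) cube([4282, 197, 182]);


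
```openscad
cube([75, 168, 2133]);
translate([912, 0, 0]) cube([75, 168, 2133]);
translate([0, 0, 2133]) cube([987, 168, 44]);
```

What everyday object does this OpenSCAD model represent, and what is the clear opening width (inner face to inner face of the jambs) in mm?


A door frame. The clear opening width is 837 mm.

Two 2133 mm tall posts with a header on top — a door frame. The left jamb is 75 mm wide at x = 0; the right jamb starts at x = 912. The clear opening is 912 − 75 = 837 mm.


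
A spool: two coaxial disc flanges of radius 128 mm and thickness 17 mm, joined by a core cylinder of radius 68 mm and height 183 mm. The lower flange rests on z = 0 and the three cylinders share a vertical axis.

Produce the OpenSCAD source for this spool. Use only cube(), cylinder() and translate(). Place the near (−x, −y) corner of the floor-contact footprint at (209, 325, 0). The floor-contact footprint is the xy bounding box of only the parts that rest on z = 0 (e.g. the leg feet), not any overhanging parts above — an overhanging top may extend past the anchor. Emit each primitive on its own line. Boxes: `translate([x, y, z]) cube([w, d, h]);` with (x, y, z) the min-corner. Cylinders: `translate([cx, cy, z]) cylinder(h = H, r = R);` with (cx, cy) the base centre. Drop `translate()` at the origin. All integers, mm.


translate([337, 453, 0]) cylinder(h = 17, r = 128);
translate([337, 453, 17]) cylinder(h = 183, r = 68);
translate([337, 453, 200]) cylinder(h = 17, r = 128);


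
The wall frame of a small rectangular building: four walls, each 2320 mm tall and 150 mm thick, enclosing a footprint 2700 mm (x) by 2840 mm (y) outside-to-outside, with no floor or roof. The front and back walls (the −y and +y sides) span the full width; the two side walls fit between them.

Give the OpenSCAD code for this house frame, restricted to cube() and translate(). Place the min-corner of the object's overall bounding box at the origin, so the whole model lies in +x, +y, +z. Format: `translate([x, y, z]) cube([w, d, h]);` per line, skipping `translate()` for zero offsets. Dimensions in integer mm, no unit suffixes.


cube([2700, 150, 2320]);
translate([0, 2690, 0]) cube([2700, 150, 2320]);
translate([0, 150, 0]) cube([150, 2540, 2320]);
translate([2550, 150, 0]) cube([150, 2540, 2320]);


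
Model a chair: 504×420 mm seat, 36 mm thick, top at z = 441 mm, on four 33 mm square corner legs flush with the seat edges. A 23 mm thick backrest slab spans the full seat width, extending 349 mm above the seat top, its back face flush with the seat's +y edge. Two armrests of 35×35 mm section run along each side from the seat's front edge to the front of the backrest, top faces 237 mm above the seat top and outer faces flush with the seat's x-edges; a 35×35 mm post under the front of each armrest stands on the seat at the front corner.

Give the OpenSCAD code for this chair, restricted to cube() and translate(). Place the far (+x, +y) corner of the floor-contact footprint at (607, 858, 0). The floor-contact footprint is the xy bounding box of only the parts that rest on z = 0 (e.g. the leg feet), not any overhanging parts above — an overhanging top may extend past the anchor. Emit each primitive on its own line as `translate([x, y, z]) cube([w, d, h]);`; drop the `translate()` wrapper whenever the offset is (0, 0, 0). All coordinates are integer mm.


// leg_h = 441 - 36 = 405
// arm post h = 237 - 35 = 202
translate([103, 438, 405]) cube([504, 420, 36]);
translate([103, 438, 0]) cube([33, 33, 405]);
translate([574, 438, 0]) cube([33, 33, 405]);
translate([103, 825, 0]) cube([33, 33, 405]);
translate([574, 825, 0]) cube([33, 33, 405]);
translate([103, 835, 441]) cube([504, 23, 349]);
translate([103, 438, 643]) cube([35, 397, 35]);
translate([572, 438, 643]) cube([35, 397, 35]);
translate([103, 438, 441]) cube([35, 35, 202]);
translate([572, 438, 441]) cube([35, 35, 202]);


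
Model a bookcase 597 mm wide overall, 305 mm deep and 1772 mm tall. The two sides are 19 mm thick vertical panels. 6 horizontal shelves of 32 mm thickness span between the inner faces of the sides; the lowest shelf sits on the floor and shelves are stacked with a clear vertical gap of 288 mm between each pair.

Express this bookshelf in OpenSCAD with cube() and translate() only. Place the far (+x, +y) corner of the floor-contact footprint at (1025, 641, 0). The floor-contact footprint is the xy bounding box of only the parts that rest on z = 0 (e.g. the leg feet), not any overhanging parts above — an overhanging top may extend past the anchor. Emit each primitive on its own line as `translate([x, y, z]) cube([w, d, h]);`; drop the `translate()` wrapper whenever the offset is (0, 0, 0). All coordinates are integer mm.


translate([428, 336, 0]) cube([19, 305, 1772]);
translate([1006, 336, 0]) cube([19, 305, 1772]);
translate([447, 336, 0]) cube([559, 305, 32]);
translate([447, 336, 320]) cube([559, 305, 32]);
translate([447, 336, 640]) cube([559, 305, 32]);
translate([447, 336, 960]) cube([559, 305, 32]);
translate([447, 336, 1280]) cube([559, 305, 32]);
translate([447, 336, 1600]) cube([559, 305, 32]);


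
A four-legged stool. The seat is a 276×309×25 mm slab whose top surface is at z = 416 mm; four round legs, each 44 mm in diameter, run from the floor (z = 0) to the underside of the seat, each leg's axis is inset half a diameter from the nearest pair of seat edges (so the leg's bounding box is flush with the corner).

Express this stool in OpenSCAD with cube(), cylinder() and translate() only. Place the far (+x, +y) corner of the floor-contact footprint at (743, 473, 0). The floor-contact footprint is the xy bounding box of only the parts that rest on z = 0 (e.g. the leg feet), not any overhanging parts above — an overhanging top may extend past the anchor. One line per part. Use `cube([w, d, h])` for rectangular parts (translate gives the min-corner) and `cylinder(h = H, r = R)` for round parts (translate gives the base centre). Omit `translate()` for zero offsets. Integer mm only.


translate([467, 164, 391]) cube([276, 309, 25]);
translate([489, 186, 0]) cylinder(h = 391, r = 22);
translate([721, 186, 0]) cylinder(h = 391, r = 22);
translate([489, 451, 0]) cylinder(h = 391, r = 22);
translate([721, 451, 0]) cylinder(h = 391, r = 22);


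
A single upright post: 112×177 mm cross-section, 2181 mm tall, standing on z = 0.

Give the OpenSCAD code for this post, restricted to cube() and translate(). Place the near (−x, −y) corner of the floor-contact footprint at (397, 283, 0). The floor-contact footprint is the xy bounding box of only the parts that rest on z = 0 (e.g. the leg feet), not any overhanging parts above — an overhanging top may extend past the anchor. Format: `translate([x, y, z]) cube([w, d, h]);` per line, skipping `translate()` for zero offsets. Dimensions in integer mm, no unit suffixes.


translate([397, 283, 0]) cube([112, 177, 2181]);


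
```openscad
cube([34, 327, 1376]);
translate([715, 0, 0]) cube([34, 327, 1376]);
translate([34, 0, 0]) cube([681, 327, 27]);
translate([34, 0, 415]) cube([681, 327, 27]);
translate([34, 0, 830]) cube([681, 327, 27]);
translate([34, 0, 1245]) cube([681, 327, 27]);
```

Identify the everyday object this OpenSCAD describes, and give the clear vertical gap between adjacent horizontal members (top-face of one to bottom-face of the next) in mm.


A bookshelf. The clear shelf gap is 388 mm.

Two tall side panels with 4 horizontal boards between them — a bookshelf. The first two shelf undersides are at z = 0 and z = 415; with shelf thickness 27, the clear gap is 415 − 0 − 27 = 388 mm.


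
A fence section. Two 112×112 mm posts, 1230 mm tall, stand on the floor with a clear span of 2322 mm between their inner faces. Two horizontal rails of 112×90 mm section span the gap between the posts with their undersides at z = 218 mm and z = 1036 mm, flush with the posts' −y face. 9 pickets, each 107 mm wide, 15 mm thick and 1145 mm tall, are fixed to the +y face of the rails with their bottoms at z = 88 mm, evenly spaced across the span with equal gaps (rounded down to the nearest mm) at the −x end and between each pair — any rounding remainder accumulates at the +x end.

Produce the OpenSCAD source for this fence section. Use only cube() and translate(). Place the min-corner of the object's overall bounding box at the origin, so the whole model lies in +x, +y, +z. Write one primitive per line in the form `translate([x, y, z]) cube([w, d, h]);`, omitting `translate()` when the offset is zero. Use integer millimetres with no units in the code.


cube([112, 112, 1230]);
translate([2434, 0, 0]) cube([112, 112, 1230]);
translate([112, 0, 218]) cube([2322, 112, 90]);
translate([112, 0, 1036]) cube([2322, 112, 90]);
translate([247, 112, 88]) cube([107, 15, 1145]);
translate([489, 112, 88]) cube([107, 15, 1145]);
translate([731, 112, 88]) cube([107, 15, 1145]);
translate([973, 112, 88]) cube([107, 15, 1145]);
translate([1215, 112, 88]) cube([107, 15, 1145]);
translate([1457, 112, 88]) cube([107, 15, 1145]);
translate([1699, 112, 88]) cube([107, 15, 1145]);
translate([1941, 112, 88]) cube([107, 15, 1145]);
translate([2183, 112, 88]) cube([107, 15, 1145]);


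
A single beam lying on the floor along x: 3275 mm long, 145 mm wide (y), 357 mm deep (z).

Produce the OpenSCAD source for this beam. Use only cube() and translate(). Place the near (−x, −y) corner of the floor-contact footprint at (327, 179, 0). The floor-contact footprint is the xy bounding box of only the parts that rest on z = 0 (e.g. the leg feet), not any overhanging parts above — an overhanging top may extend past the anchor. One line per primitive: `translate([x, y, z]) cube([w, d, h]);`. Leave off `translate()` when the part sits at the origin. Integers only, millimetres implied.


translate([327, 179, 0]) cube([3275, 145, 357]);


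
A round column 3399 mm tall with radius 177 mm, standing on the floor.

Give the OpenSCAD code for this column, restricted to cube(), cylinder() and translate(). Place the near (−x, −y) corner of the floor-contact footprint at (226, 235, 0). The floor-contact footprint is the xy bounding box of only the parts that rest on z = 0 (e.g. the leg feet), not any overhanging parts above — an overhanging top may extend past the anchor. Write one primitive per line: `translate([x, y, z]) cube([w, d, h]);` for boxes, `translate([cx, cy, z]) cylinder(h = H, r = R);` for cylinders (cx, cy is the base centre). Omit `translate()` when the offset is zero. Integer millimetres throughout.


translate([403, 412, 0]) cylinder(h = 3399, r = 177);


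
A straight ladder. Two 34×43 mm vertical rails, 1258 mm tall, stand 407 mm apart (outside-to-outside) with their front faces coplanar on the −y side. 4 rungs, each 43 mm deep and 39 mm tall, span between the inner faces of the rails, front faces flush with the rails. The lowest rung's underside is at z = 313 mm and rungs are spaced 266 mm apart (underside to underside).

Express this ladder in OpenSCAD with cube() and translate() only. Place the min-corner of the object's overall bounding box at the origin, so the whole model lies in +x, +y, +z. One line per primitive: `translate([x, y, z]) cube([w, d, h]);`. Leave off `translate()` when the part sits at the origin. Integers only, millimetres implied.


cube([34, 43, 1258]);
translate([373, 0, 0]) cube([34, 43, 1258]);
translate([34, 0, 313]) cube([339, 43, 39]);
translate([34, 0, 579]) cube([339, 43, 39]);
translate([34, 0, 845]) cube([339, 43, 39]);
translate([34, 0, 1111]) cube([339, 43, 39]);


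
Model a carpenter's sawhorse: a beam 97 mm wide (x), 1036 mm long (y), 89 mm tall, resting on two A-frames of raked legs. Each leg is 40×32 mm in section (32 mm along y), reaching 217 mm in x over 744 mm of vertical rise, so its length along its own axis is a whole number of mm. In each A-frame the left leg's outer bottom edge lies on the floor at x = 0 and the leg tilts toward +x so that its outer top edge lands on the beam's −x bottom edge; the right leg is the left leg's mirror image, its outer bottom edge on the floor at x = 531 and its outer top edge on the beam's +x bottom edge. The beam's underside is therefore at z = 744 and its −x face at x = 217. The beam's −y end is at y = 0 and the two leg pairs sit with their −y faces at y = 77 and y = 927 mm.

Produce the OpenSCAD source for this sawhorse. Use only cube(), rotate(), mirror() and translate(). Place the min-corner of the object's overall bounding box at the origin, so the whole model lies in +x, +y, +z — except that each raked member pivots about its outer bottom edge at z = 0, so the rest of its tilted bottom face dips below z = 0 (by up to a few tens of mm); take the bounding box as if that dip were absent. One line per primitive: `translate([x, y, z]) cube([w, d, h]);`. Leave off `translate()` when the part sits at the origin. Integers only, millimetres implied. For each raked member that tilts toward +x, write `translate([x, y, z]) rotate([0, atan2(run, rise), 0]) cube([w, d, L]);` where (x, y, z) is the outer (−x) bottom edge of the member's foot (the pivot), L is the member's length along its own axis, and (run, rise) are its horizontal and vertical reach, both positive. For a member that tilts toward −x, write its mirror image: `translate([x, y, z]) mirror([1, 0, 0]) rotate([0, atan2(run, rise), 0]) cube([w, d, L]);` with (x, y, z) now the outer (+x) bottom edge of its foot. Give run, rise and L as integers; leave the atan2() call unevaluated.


// leg length = √(217² + 744²) = 775
// right-leg outer foot x = 2·217 + 97 = 531
// beam min-corner = (217, 0, 744)
translate([217, 0, 744]) cube([97, 1036, 89]);
translate([0, 77, 0]) rotate([0, atan2(217, 744), 0]) cube([40, 32, 775]);
translate([531, 77, 0]) mirror([1, 0, 0]) rotate([0, atan2(217, 744), 0]) cube([40, 32, 775]);
translate([0, 927, 0]) rotate([0, atan2(217, 744), 0]) cube([40, 32, 775]);
translate([531, 927, 0]) mirror([1, 0, 0]) rotate([0, atan2(217, 744), 0]) cube([40, 32, 775]);


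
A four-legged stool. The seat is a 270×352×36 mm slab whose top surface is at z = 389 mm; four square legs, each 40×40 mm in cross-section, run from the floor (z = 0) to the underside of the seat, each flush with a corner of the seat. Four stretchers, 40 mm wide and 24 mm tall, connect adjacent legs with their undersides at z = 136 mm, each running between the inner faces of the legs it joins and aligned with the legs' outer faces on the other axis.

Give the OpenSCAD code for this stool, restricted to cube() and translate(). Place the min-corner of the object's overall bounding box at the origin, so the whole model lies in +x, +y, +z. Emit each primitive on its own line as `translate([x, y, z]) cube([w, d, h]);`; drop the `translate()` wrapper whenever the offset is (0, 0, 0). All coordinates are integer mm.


// leg_h = 389 - 36 = 353
// stretcher span = 270 - 2*40 = 190
translate([0, 0, 353]) cube([270, 352, 36]);
cube([40, 40, 353]);
translate([230, 0, 0]) cube([40, 40, 353]);
translate([0, 312, 0]) cube([40, 40, 353]);
translate([230, 312, 0]) cube([40, 40, 353]);
translate([40, 0, 136]) cube([190, 40, 24]);
translate([40, 312, 136]) cube([190, 40, 24]);
translate([0, 40, 136]) cube([40, 272, 24]);
translate([230, 40, 136]) cube([40, 272, 24]);


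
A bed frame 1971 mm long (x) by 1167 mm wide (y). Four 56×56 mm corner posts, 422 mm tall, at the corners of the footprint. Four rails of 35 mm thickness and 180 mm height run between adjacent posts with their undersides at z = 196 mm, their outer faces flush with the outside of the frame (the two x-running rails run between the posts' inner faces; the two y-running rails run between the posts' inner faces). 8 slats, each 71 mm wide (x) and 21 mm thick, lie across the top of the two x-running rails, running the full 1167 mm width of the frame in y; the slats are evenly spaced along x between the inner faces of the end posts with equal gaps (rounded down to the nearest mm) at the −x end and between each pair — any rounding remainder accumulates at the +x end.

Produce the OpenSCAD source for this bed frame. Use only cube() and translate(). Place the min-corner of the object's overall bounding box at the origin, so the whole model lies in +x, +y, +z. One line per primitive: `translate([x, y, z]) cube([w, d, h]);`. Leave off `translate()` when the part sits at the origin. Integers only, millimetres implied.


cube([56, 56, 422]);
translate([0, 1111, 0]) cube([56, 56, 422]);
translate([1915, 0, 0]) cube([56, 56, 422]);
translate([1915, 1111, 0]) cube([56, 56, 422]);
translate([56, 0, 196]) cube([1859, 35, 180]);
translate([56, 1132, 196]) cube([1859, 35, 180]);
translate([0, 56, 196]) cube([35, 1055, 180]);
translate([1936, 56, 196]) cube([35, 1055, 180]);
translate([199, 0, 376]) cube([71, 1167, 21]);
translate([413, 0, 376]) cube([71, 1167, 21]);
translate([627, 0, 376]) cube([71, 1167, 21]);
translate([841, 0, 376]) cube([71, 1167, 21]);
translate([1055, 0, 376]) cube([71, 1167, 21]);
translate([1269, 0, 376]) cube([71, 1167, 21]);
translate([1483, 0, 376]) cube([71, 1167, 21]);
translate([1697, 0, 376]) cube([71, 1167, 21]);


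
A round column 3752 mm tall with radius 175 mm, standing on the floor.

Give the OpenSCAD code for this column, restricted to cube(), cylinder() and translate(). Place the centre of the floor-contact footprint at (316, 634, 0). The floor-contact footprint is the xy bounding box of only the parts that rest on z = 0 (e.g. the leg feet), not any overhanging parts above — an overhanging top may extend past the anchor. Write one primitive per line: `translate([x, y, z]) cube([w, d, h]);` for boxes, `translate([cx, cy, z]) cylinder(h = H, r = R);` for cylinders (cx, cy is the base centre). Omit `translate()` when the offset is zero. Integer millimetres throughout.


translate([316, 634, 0]) cylinder(h = 3752, r = 175);


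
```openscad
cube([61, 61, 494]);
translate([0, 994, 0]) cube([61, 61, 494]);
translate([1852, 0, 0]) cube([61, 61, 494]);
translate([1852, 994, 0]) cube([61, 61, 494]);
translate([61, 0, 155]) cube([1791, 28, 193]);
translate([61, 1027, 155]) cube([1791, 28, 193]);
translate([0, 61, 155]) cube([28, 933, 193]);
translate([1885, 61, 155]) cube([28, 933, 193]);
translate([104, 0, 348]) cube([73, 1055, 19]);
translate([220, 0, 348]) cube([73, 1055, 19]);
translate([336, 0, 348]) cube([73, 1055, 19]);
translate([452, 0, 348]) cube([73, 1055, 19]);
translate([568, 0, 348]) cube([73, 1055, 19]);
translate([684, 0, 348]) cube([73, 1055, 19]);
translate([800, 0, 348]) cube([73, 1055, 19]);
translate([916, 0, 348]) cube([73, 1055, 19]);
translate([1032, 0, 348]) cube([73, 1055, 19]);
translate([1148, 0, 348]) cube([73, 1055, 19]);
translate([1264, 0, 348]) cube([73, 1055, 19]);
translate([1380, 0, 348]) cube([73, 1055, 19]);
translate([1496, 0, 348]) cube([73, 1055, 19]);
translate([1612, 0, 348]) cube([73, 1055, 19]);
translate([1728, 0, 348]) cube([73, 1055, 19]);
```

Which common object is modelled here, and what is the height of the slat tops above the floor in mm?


A bed frame. The slat-top height is 367 mm.

Four posts, four rails, and a row of slats — a bed frame. Slats sit on the rails at z = 155 + 193 = 348; with slat thickness 19, the top is 367 mm.


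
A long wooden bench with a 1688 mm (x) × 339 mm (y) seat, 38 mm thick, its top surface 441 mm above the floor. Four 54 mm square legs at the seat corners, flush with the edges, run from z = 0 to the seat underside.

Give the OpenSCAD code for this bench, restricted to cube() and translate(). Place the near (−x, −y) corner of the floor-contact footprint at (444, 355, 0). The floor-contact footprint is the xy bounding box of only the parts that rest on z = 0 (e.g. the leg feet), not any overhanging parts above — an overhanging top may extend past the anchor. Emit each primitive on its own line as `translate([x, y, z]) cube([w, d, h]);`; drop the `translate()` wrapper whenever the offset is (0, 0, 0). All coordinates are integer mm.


translate([444, 355, 403]) cube([1688, 339, 38]);
translate([444, 355, 0]) cube([54, 54, 403]);
translate([444, 640, 0]) cube([54, 54, 403]);
translate([2078, 355, 0]) cube([54, 54, 403]);
translate([2078, 640, 0]) cube([54, 54, 403]);


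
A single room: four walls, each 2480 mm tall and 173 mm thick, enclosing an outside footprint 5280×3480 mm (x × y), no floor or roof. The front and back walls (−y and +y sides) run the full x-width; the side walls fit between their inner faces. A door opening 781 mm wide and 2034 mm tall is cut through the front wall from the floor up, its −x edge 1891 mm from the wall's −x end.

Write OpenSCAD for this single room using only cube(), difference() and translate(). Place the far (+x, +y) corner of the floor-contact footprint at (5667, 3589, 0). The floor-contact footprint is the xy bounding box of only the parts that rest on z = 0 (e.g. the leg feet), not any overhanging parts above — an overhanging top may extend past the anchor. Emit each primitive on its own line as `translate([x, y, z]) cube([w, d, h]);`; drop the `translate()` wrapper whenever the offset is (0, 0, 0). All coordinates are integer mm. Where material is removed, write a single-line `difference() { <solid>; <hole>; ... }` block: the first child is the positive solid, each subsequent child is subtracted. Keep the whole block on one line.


difference() { translate([387, 109, 0]) cube([5280, 173, 2480]); translate([2278, 109, 0]) cube([781, 173, 2034]); }
translate([387, 3416, 0]) cube([5280, 173, 2480]);
translate([387, 282, 0]) cube([173, 3134, 2480]);
translate([5494, 282, 0]) cube([173, 3134, 2480]);


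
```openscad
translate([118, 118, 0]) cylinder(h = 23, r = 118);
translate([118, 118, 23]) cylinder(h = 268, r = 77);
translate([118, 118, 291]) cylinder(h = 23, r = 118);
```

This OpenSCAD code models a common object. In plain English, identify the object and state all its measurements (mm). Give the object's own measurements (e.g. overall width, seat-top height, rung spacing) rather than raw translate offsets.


A spool: two coaxial disc flanges of radius 118 mm and thickness 23 mm, joined by a core cylinder of radius 77 mm and height 268 mm. The lower flange rests on z = 0 and the three cylinders share a vertical axis.


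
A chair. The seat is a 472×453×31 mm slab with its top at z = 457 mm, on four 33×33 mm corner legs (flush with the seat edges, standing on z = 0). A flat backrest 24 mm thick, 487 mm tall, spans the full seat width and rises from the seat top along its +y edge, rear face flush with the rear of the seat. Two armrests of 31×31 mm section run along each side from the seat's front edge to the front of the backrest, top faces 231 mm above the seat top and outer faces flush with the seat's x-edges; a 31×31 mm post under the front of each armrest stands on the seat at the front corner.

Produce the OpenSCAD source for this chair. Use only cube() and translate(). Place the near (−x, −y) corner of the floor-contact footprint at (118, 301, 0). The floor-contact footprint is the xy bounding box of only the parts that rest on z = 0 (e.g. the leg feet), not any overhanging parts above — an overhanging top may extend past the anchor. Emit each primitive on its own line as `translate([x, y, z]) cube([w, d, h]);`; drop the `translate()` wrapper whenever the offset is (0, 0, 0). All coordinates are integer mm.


translate([118, 301, 426]) cube([472, 453, 31]);
translate([118, 301, 0]) cube([33, 33, 426]);
translate([557, 301, 0]) cube([33, 33, 426]);
translate([118, 721, 0]) cube([33, 33, 426]);
translate([557, 721, 0]) cube([33, 33, 426]);
translate([118, 730, 457]) cube([472, 24, 487]);
translate([118, 301, 657]) cube([31, 429, 31]);
translate([559, 301, 657]) cube([31, 429, 31]);
translate([118, 301, 457]) cube([31, 31, 200]);
translate([559, 301, 457]) cube([31, 31, 200]);


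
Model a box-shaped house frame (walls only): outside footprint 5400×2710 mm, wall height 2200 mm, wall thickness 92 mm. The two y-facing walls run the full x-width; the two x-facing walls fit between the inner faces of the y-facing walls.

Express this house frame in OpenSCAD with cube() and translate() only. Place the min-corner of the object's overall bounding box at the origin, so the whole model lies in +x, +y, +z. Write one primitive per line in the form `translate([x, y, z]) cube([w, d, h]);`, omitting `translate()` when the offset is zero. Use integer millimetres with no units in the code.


cube([5400, 92, 2200]);
translate([0, 2618, 0]) cube([5400, 92, 2200]);
translate([0, 92, 0]) cube([92, 2526, 2200]);
translate([5308, 92, 0]) cube([92, 2526, 2200]);


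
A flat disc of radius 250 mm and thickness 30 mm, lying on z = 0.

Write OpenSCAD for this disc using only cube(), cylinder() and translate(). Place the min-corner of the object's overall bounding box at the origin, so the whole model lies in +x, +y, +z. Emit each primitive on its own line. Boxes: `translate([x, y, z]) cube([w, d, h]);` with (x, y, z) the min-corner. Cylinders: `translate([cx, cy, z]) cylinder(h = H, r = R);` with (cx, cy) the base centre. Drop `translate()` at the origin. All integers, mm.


translate([250, 250, 0]) cylinder(h = 30, r = 250);


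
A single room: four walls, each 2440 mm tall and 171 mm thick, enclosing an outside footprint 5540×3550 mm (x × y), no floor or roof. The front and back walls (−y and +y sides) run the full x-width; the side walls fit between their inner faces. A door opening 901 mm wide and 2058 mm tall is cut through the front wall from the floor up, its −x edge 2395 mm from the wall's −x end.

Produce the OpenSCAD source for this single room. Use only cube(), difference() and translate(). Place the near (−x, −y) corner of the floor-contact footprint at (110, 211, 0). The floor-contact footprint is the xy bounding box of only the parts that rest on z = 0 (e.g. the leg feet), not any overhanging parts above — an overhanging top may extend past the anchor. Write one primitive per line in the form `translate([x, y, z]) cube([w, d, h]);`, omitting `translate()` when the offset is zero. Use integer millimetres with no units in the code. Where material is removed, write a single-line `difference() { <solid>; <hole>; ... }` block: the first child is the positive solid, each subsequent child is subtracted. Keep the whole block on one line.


difference() { translate([110, 211, 0]) cube([5540, 171, 2440]); translate([2505, 211, 0]) cube([901, 171, 2058]); }
translate([110, 3590, 0]) cube([5540, 171, 2440]);
translate([110, 382, 0]) cube([171, 3208, 2440]);
translate([5479, 382, 0]) cube([171, 3208, 2440]);


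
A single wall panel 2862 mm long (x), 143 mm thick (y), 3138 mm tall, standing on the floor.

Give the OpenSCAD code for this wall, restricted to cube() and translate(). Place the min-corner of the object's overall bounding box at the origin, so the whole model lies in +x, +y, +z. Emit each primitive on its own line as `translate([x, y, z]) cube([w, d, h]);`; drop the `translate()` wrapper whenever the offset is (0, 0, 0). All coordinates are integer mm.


cube([2862, 143, 3138]);


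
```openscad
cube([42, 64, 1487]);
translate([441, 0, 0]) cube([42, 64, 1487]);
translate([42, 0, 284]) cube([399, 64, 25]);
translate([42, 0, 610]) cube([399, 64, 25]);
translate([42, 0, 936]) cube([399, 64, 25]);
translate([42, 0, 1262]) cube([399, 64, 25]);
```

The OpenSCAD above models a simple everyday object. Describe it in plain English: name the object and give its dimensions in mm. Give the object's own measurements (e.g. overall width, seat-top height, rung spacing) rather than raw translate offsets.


A straight ladder. Two 42×64 mm vertical rails, 1487 mm tall, stand 483 mm apart (outside-to-outside) with their front faces coplanar on the −y side. 4 rungs, each 64 mm deep and 25 mm tall, span between the inner faces of the rails, front faces flush with the rails. The lowest rung's underside is at z = 284 mm and rungs are spaced 326 mm apart (underside to underside).


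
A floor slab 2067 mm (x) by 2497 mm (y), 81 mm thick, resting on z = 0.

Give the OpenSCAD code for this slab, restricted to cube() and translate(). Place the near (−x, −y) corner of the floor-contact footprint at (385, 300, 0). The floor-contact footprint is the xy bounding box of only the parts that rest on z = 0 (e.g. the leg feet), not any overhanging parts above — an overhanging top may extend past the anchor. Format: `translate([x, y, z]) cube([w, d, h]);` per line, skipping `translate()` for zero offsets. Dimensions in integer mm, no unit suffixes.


translate([385, 300, 0]) cube([2067, 2497, 81]);


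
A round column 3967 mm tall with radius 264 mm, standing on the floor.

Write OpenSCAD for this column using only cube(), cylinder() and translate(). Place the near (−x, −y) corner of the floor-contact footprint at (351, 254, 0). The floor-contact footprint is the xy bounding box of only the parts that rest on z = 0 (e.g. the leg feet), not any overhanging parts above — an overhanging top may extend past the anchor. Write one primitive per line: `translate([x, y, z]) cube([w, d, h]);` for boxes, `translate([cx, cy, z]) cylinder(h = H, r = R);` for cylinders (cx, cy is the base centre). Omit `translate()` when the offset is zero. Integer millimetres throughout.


translate([615, 518, 0]) cylinder(h = 3967, r = 264);


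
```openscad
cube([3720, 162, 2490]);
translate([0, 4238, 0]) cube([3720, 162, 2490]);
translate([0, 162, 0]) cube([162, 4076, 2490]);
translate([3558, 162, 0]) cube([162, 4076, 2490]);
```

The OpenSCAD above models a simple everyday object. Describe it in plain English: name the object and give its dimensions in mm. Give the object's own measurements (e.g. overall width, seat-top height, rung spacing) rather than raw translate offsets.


The wall frame of a small rectangular building: four walls, each 2490 mm tall and 162 mm thick, enclosing a footprint 3720 mm (x) by 4400 mm (y) outside-to-outside, with no floor or roof. The front and back walls (the −y and +y sides) span the full width; the two side walls fit between them.


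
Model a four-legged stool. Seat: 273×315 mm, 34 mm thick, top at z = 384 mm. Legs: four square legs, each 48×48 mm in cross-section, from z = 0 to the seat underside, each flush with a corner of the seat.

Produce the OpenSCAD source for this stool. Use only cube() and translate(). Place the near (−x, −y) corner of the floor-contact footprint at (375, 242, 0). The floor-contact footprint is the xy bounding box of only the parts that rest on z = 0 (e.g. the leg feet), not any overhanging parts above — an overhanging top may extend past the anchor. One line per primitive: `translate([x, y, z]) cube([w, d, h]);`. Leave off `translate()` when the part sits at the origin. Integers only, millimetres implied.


// leg_h = 384 - 34 = 350
translate([375, 242, 350]) cube([273, 315, 34]);
translate([375, 242, 0]) cube([48, 48, 350]);
translate([600, 242, 0]) cube([48, 48, 350]);
translate([375, 509, 0]) cube([48, 48, 350]);
translate([600, 509, 0]) cube([48, 48, 350]);


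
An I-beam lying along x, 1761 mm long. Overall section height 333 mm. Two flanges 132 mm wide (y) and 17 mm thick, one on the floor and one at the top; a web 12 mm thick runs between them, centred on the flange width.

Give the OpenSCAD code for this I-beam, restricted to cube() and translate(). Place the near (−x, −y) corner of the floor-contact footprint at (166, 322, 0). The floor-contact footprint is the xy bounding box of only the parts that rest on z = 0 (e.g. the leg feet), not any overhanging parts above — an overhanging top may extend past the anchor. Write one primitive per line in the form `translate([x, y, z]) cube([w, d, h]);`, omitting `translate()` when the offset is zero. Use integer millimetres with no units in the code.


translate([166, 322, 0]) cube([1761, 132, 17]);
translate([166, 382, 17]) cube([1761, 12, 299]);
translate([166, 322, 316]) cube([1761, 132, 17]);


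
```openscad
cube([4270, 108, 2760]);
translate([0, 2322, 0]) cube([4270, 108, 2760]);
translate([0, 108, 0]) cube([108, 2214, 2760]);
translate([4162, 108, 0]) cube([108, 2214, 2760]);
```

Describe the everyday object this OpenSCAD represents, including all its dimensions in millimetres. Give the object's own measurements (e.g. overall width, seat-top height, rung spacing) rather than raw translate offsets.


The wall frame of a small rectangular building: four walls, each 2760 mm tall and 108 mm thick, enclosing a footprint 4270 mm (x) by 2430 mm (y) outside-to-outside, with no floor or roof. The front and back walls (the −y and +y sides) span the full width; the two side walls fit between them.


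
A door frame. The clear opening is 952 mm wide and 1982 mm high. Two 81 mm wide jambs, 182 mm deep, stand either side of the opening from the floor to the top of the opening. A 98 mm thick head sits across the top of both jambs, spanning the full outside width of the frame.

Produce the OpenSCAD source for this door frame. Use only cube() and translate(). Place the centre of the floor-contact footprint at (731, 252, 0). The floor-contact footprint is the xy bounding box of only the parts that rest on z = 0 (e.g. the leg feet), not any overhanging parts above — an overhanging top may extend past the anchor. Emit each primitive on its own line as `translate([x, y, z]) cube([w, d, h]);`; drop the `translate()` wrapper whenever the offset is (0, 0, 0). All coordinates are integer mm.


translate([174, 161, 0]) cube([81, 182, 1982]);
translate([1207, 161, 0]) cube([81, 182, 1982]);
translate([174, 161, 1982]) cube([1114, 182, 98]);


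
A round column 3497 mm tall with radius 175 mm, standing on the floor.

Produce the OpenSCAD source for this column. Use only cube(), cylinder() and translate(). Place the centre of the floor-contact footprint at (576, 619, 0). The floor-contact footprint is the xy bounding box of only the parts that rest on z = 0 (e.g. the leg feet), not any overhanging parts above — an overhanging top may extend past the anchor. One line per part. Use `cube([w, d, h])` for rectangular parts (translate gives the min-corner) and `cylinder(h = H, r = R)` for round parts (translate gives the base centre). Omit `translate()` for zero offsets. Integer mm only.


translate([576, 619, 0]) cylinder(h = 3497, r = 175);


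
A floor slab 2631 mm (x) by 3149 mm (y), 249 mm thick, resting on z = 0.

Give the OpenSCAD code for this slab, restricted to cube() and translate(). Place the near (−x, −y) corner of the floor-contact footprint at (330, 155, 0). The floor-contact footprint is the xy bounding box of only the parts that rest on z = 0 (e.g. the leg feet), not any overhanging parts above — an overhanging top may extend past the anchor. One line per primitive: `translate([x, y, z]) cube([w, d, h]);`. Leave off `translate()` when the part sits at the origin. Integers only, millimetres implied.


translate([330, 155, 0]) cube([2631, 3149, 249]);


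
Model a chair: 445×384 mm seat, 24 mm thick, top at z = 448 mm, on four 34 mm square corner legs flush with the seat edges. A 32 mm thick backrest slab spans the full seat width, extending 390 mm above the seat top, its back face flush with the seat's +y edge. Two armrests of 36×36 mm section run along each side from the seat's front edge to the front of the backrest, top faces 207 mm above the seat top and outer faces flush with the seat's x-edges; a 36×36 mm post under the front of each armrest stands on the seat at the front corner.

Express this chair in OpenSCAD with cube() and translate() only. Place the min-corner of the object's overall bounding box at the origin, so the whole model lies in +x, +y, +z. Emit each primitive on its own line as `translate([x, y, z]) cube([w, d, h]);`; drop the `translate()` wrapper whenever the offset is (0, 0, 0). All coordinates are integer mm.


translate([0, 0, 424]) cube([445, 384, 24]);
cube([34, 34, 424]);
translate([411, 0, 0]) cube([34, 34, 424]);
translate([0, 350, 0]) cube([34, 34, 424]);
translate([411, 350, 0]) cube([34, 34, 424]);
translate([0, 352, 448]) cube([445, 32, 390]);
translate([0, 0, 619]) cube([36, 352, 36]);
translate([409, 0, 619]) cube([36, 352, 36]);
translate([0, 0, 448]) cube([36, 36, 171]);
translate([409, 0, 448]) cube([36, 36, 171]);


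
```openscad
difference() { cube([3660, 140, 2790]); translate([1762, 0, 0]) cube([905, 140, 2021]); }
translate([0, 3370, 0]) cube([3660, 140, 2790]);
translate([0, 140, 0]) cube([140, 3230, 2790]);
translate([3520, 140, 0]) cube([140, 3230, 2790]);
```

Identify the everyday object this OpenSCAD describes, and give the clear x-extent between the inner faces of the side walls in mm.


A single room. The interior width is 3380 mm.

Four walls enclosing a rectangle with a door in the front wall — a room. Outside width 3660 minus two 140 mm walls gives 3380 mm.


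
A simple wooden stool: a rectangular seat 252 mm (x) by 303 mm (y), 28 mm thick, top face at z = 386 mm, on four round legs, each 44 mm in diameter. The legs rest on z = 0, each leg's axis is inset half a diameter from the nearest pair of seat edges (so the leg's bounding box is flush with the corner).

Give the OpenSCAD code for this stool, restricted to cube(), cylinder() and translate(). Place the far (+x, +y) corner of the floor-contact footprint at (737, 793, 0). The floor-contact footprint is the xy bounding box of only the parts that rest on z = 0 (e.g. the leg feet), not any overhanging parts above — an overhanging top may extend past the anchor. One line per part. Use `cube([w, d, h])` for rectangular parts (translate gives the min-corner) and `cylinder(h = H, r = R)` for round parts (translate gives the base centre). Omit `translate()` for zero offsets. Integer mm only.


translate([485, 490, 358]) cube([252, 303, 28]);
translate([507, 512, 0]) cylinder(h = 358, r = 22);
translate([715, 512, 0]) cylinder(h = 358, r = 22);
translate([507, 771, 0]) cylinder(h = 358, r = 22);
translate([715, 771, 0]) cylinder(h = 358, r = 22);


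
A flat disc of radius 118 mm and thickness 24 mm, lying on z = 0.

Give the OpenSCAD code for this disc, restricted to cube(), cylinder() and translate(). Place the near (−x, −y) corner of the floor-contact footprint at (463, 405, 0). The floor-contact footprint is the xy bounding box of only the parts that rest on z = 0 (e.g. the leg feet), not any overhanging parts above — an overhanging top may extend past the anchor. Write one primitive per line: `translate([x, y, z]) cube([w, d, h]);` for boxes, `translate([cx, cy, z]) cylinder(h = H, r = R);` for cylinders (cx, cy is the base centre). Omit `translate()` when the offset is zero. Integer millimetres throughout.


translate([581, 523, 0]) cylinder(h = 24, r = 118);


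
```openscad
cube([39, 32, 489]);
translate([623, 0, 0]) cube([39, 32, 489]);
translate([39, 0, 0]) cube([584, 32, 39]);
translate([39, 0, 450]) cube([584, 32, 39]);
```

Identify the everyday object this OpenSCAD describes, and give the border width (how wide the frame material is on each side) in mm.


A picture frame. The border width is 39 mm.

Four thin pieces enclosing a rectangular opening — a picture frame. The two full-height stiles are 489 mm tall; the top rail sits at z = 450 and is 39 mm tall, so the border above the opening is 489 − 450 = 39 mm, matching the stile x-width.


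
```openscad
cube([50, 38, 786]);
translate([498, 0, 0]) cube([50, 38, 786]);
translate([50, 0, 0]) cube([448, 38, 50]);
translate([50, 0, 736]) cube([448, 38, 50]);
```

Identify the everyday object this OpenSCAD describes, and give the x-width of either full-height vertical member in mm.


A picture frame. The border width is 50 mm.

Four thin pieces enclosing a rectangular opening — a picture frame. The two full-height stiles are 786 mm tall; the top rail sits at z = 736 and is 50 mm tall, so the border above the opening is 786 − 736 = 50 mm, matching the stile x-width.
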